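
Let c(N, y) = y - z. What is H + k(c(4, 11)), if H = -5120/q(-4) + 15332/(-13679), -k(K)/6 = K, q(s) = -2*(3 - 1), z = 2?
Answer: 16755122/13679 ≈ 1224.9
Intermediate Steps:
q(s) = -4 (q(s) = -2*2 = -4)
c(N, y) = -2 + y (c(N, y) = y - 1*2 = y - 2 = -2 + y)
k(K) = -6*K
H = 17493788/13679 (H = -5120/(-4) + 15332/(-13679) = -5120*(-¼) + 15332*(-1/13679) = 1280 - 15332/13679 = 17493788/13679 ≈ 1278.9)
H + k(c(4, 11)) = 17493788/13679 - 6*(-2 + 11) = 17493788/13679 - 6*9 = 17493788/13679 - 54 = 16755122/13679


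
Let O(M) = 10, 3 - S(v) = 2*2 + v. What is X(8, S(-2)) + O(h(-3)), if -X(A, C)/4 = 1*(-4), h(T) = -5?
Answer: 26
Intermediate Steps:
S(v) = -1 - v (S(v) = 3 - (2*2 + v) = 3 - (4 + v) = 3 + (-4 - v) = -1 - v)
X(A, C) = 16 (X(A, C) = -4*(-4) = 16)
X(8, S(-2)) + O(h(-3)) = 16 + 10 = 26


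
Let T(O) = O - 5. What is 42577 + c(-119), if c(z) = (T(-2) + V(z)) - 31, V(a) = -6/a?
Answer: 5062147/119 ≈ 42539.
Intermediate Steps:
T(O) = -5 + O
c(z) = -38 - 6/z (c(z) = ((-5 - 2) - 6/z) - 31 = (-7 - 6/z) - 31 = -38 - 6/z)
42577 + c(-119) = 42577 + (-38 - 6/(-119)) = 42577 + (-38 - 6*(-1/119)) = 42577 + (-38 + 6/119) = 42577 - 4516/119 = 5062147/119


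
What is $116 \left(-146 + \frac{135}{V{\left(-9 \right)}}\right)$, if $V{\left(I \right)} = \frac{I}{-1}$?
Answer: $-15196$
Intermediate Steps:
$V{\left(I \right)} = - I$
$116 \left(-146 + \frac{135}{V{\left(-9 \right)}}\right) = 116 \left(-146 + \frac{135}{\left(-1\right) \left(-9\right)}\right) = 116 \left(-146 + \frac{135}{9}\right) = 116 \left(-146 + 135 \cdot \frac{1}{9}\right) = 116 \left(-146 + 15\right) = 116 \left(-131\right) = -15196$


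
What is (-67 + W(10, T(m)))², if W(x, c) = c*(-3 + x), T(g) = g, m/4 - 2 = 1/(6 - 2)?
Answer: 16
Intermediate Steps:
m = 9 (m = 8 + 4/(6 - 2) = 8 + 4/4 = 8 + 4*(¼) = 8 + 1 = 9)
(-67 + W(10, T(m)))² = (-67 + 9*(-3 + 10))² = (-67 + 9*7)² = (-67 + 63)² = (-4)² = 16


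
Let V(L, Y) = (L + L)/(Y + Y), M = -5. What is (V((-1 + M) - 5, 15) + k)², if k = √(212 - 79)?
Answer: 30046/225 - 22*√133/15 ≈ 116.62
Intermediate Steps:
V(L, Y) = L/Y (V(L, Y) = (2*L)/((2*Y)) = (2*L)*(1/(2*Y)) = L/Y)
k = √133 ≈ 11.533
(V((-1 + M) - 5, 15) + k)² = (((-1 - 5) - 5)/15 + √133)² = ((-6 - 5)*(1/15) + √133)² = (-11*1/15 + √133)² = (-11/15 + √133)²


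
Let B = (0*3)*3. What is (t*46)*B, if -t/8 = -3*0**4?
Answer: 0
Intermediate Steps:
B = 0 (B = 0*3 = 0)
t = 0 (t = -(-24)*0**4 = -(-24)*0 = -8*0 = 0)
(t*46)*B = (0*46)*0 = 0*0 = 0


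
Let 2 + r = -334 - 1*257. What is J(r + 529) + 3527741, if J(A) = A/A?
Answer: 3527742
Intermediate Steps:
r = -593 (r = -2 + (-334 - 1*257) = -2 + (-334 - 257) = -2 - 591 = -593)
J(A) = 1
J(r + 529) + 3527741 = 1 + 3527741 = 3527742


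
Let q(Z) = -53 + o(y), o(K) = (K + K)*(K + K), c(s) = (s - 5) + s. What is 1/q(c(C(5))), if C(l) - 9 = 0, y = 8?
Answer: 1/203 ≈ 0.0049261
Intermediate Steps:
C(l) = 9 (C(l) = 9 + 0 = 9)
c(s) = -5 + 2*s (c(s) = (-5 + s) + s = -5 + 2*s)
o(K) = 4*K**2 (o(K) = (2*K)*(2*K) = 4*K**2)
q(Z) = 203 (q(Z) = -53 + 4*8**2 = -53 + 4*64 = -53 + 256 = 203)
1/q(c(C(5))) = 1/203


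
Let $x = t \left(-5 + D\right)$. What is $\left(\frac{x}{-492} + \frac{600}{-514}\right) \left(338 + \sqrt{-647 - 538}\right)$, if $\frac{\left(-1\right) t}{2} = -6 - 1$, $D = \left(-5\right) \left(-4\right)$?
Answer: $- \frac{5677555}{10537} - \frac{33595 i \sqrt{1185}}{21074} \approx -538.82 - 54.877 i$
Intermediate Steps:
$D = 20$
$t = 14$ ($t = - 2 \left(-6 - 1\right) = \left(-2\right) \left(-7\right) = 14$)
$x = 210$ ($x = 14 \left(-5 + 20\right) = 14 \cdot 15 = 210$)
$\left(\frac{x}{-492} + \frac{600}{-514}\right) \left(338 + \sqrt{-647 - 538}\right) = \left(\frac{210}{-492} + \frac{600}{-514}\right) \left(338 + \sqrt{-647 - 538}\right) = \left(210 \left(- \frac{1}{492}\right) + 600 \left(- \frac{1}{514}\right)\right) \left(338 + \sqrt{-1185}\right) = \left(- \frac{35}{82} - \frac{300}{257}\right) \left(338 + i \sqrt{1185}\right) = - \frac{33595 \left(338 + i \sqrt{1185}\right)}{21074} = - \frac{5677555}{10537} - \frac{33595 i \sqrt{1185}}{21074}$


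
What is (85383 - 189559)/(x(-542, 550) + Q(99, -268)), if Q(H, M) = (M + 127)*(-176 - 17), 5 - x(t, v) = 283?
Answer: -104176/26935 ≈ -3.8677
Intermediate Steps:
x(t, v) = -278 (x(t, v) = 5 - 1*283 = 5 - 283 = -278)
Q(H, M) = -24511 - 193*M (Q(H, M) = (127 + M)*(-193) = -24511 - 193*M)
(85383 - 189559)/(x(-542, 550) + Q(99, -268)) = (85383 - 189559)/(-278 + (-24511 - 193*(-268))) = -104176/(-278 + (-24511 + 51724)) = -104176/(-278 + 27213) = -104176/26935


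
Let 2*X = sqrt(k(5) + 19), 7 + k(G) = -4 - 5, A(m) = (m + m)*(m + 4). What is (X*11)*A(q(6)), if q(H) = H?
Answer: 660*sqrt(3) ≈ 1143.2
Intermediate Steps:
A(m) = 2*m*(4 + m) (A(m) = (2*m)*(4 + m) = 2*m*(4 + m))
k(G) = -16 (k(G) = -7 + (-4 - 5) = -7 - 9 = -16)
X = sqrt(3)/2 (X = sqrt(-16 + 19)/2 = sqrt(3)/2 ≈ 0.86602)
(X*11)*A(q(6)) = ((sqrt(3)/2)*11)*(2*6*(4 + 6)) = (11*sqrt(3)/2)*(2*6*10) = (11*sqrt(3)/2)*120 = 660*sqrt(3)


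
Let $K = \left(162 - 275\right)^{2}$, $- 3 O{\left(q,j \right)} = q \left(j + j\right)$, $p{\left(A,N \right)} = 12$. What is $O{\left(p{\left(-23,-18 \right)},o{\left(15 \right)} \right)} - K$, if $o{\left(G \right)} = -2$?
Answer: $-12753$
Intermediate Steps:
$O{\left(q,j \right)} = - \frac{2 j q}{3}$ ($O{\left(q,j \right)} = - \frac{q \left(j + j\right)}{3} = - \frac{q 2 j}{3} = - \frac{2 j q}{3}$)
$K = 12769$ ($K = \left(-113\right)^{2} = 12769$)
$O{\left(p{\left(-23,-18 \right)},o{\left(15 \right)} \right)} - K = \left(- \frac{2}{3}\right) \left(-2\right) 12 - 12769 = 16 - 12769 = -12753$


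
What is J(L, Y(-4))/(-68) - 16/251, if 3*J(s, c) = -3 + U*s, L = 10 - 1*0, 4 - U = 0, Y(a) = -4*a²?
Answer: -12551/51204 ≈ -0.24512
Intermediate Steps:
U = 4 (U = 4 - 1*0 = 4 + 0 = 4)
L = 10 (L = 10 + 0 = 10)
J(s, c) = -1 + 4*s/3 (J(s, c) = (-3 + 4*s)/3 = -1 + 4*s/3)
J(L, Y(-4))/(-68) - 16/251 = (-1 + (4/3)*10)/(-68) - 16/251 = (-1 + 40/3)*(-1/68) - 16*1/251 = (37/3)*(-1/68) - 16/251 = -37/204 - 16/251 = -12551/51204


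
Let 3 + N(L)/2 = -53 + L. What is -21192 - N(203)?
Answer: -21486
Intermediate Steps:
N(L) = -112 + 2*L (N(L) = -6 + 2*(-53 + L) = -6 + (-106 + 2*L) = -112 + 2*L)
-21192 - N(203) = -21192 - (-112 + 2*203) = -21192 - (-112 + 406) = -21192 - 1*294 = -21192 - 294 = -21486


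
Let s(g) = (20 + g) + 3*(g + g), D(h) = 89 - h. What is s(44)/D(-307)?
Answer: 82/99 ≈ 0.82828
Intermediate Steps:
s(g) = 20 + 7*g (s(g) = (20 + g) + 3*(2*g) = (20 + g) + 6*g = 20 + 7*g)
s(44)/D(-307) = (20 + 7*44)/(89 - 1*(-307)) = (20 + 308)/(89 + 307) = 328/396 = 328*(1/396) = 82/99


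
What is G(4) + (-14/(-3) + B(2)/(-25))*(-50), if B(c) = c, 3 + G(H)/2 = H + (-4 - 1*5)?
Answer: -736/3 ≈ -245.33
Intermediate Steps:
G(H) = -24 + 2*H (G(H) = -6 + 2*(H + (-4 - 1*5)) = -6 + 2*(H + (-4 - 5)) = -6 + 2*(H - 9) = -6 + 2*(-9 + H) = -6 + (-18 + 2*H) = -24 + 2*H)
G(4) + (-14/(-3) + B(2)/(-25))*(-50) = (-24 + 2*4) + (-14/(-3) + 2/(-25))*(-50) = (-24 + 8) + (-14*(-1/3) + 2*(-1/25))*(-50) = -16 + (14/3 - 2/25)*(-50) = -16 + (344/75)*(-50) = -16 - 688/3 = -736/3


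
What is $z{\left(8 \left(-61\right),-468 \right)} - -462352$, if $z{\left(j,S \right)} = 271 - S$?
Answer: $463091$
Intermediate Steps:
$z{\left(8 \left(-61\right),-468 \right)} - -462352 = \left(271 - -468\right) - -462352 = \left(271 + 468\right) + 462352 = 739 + 462352 = 463091$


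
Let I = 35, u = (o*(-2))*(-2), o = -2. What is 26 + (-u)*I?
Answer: 306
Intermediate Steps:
u = -8 (u = -2*(-2)*(-2) = 4*(-2) = -8)
26 + (-u)*I = 26 - 1*(-8)*35 = 26 + 8*35 = 26 + 280 = 306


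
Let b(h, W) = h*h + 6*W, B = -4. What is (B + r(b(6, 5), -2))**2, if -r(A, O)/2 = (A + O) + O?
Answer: 16384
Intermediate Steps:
b(h, W) = h**2 + 6*W
r(A, O) = -4*O - 2*A (r(A, O) = -2*((A + O) + O) = -2*(A + 2*O) = -4*O - 2*A)
(B + r(b(6, 5), -2))**2 = (-4 + (-4*(-2) - 2*(6**2 + 6*5)))**2 = (-4 + (8 - 2*(36 + 30)))**2 = (-4 + (8 - 2*66))**2 = (-4 + (8 - 132))**2 = (-4 - 124)**2 = (-128)**2 = 16384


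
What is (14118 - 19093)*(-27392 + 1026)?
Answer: 131170850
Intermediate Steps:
(14118 - 19093)*(-27392 + 1026) = -4975*(-26366) = 131170850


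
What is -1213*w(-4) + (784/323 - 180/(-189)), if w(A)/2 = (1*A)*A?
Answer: -263266004/6783 ≈ -38813.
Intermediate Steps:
w(A) = 2*A² (w(A) = 2*((1*A)*A) = 2*(A*A) = 2*A²)
-1213*w(-4) + (784/323 - 180/(-189)) = -2426*(-4)² + (784/323 - 180/(-189)) = -2426*16 + (784*(1/323) - 180*(-1/189)) = -1213*32 + (784/323 + 20/21) = -38816 + 22924/6783 = -263266004/6783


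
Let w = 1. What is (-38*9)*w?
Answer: -342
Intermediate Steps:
(-38*9)*w = -38*9*1 = -342*1 = -342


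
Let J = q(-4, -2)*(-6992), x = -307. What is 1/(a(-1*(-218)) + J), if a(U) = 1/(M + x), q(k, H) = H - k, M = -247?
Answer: -554/7747137 ≈ -7.1510e-5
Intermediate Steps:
J = -13984 (J = (-2 - 1*(-4))*(-6992) = (-2 + 4)*(-6992) = 2*(-6992) = -13984)
a(U) = -1/554 (a(U) = 1/(-247 - 307) = 1/(-554) = -1/554)
1/(a(-1*(-218)) + J) = 1/(-1/554 - 13984) = 1/(-7747137/554) = -554/7747137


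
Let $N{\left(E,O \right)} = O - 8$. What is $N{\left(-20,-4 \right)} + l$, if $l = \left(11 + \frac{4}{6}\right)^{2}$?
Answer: $\frac{1117}{9} \approx 124.11$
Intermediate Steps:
$N{\left(E,O \right)} = -8 + O$ ($N{\left(E,O \right)} = O - 8 = -8 + O$)
$l = \frac{1225}{9}$ ($l = \left(11 + 4 \cdot \frac{1}{6}\right)^{2} = \left(11 + \frac{2}{3}\right)^{2} = \left(\frac{35}{3}\right)^{2} = \frac{1225}{9} \approx 136.11$)
$N{\left(-20,-4 \right)} + l = \left(-8 - 4\right) + \frac{1225}{9} = -12 + \frac{1225}{9} = \frac{1117}{9}$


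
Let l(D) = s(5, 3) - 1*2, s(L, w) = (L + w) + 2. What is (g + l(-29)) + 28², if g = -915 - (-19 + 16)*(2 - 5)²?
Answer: -96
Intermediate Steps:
s(L, w) = 2 + L + w
l(D) = 8 (l(D) = (2 + 5 + 3) - 1*2 = 10 - 2 = 8)
g = -888 (g = -915 - (-3)*(-3)² = -915 - (-3)*9 = -915 - 1*(-27) = -915 + 27 = -888)
(g + l(-29)) + 28² = (-888 + 8) + 28² = -880 + 784 = -96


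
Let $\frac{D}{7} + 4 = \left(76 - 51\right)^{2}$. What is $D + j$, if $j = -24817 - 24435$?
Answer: $-44905$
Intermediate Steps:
$j = -49252$ ($j = -24817 - 24435 = -49252$)
$D = 4347$ ($D = -28 + 7 \left(76 - 51\right)^{2} = -28 + 7 \cdot 25^{2} = -28 + 7 \cdot 625 = -28 + 4375 = 4347$)
$D + j = 4347 - 49252 = -44905$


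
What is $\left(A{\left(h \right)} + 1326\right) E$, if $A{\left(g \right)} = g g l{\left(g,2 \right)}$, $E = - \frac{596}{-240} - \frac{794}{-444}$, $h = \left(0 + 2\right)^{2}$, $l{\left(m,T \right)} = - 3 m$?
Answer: $\frac{1792287}{370} \approx 4844.0$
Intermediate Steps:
$h = 4$ ($h = 2^{2} = 4$)
$E = \frac{3161}{740}$ ($E = \left(-596\right) \left(- \frac{1}{240}\right) - - \frac{397}{222} = \frac{149}{60} + \frac{397}{222} = \frac{3161}{740} \approx 4.2716$)
$A{\left(g \right)} = - 3 g^{3}$ ($A{\left(g \right)} = g g \left(- 3 g\right) = g^{2} \left(- 3 g\right) = - 3 g^{3}$)
$\left(A{\left(h \right)} + 1326\right) E = \left(- 3 \cdot 4^{3} + 1326\right) \frac{3161}{740} = \left(\left(-3\right) 64 + 1326\right) \frac{3161}{740} = \left(-192 + 1326\right) \frac{3161}{740} = 1134 \cdot \frac{3161}{740} = \frac{1792287}{370}$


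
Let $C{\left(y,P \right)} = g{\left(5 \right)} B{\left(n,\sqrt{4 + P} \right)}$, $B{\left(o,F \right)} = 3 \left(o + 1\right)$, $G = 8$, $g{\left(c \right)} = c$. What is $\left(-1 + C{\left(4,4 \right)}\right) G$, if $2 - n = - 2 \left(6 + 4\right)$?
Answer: $2752$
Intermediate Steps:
$n = 22$ ($n = 2 - - 2 \left(6 + 4\right) = 2 - \left(-2\right) 10 = 2 - -20 = 2 + 20 = 22$)
$B{\left(o,F \right)} = 3 + 3 o$ ($B{\left(o,F \right)} = 3 \left(1 + o\right) = 3 + 3 o$)
$C{\left(y,P \right)} = 345$ ($C{\left(y,P \right)} = 5 \left(3 + 3 \cdot 22\right) = 5 \left(3 + 66\right) = 5 \cdot 69 = 345$)
$\left(-1 + C{\left(4,4 \right)}\right) G = \left(-1 + 345\right) 8 = 344 \cdot 8 = 2752$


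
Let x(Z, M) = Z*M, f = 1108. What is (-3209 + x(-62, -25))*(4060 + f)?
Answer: -8573712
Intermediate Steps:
x(Z, M) = M*Z
(-3209 + x(-62, -25))*(4060 + f) = (-3209 - 25*(-62))*(4060 + 1108) = (-3209 + 1550)*5168 = -1659*5168 = -8573712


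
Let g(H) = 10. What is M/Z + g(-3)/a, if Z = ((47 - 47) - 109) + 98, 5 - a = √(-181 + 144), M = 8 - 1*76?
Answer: 2383/341 + 5*I*√37/31 ≈ 6.9883 + 0.98109*I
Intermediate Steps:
M = -68 (M = 8 - 76 = -68)
a = 5 - I*√37 (a = 5 - √(-181 + 144) = 5 - √(-37) = 5 - I*√37 ≈ 5.0 - 6.0828*I)
Z = -11 (Z = (0 - 109) + 98 = -109 + 98 = -11)
M/Z + g(-3)/a = -68/(-11) + 10/(5 - I*√37) = -68*(-1/11) + 10/(5 - I*√37) = 68/11 + 10/(5 - I*√37)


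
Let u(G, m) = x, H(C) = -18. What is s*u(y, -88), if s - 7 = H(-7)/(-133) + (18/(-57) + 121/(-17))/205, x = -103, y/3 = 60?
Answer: -17837746/24395 ≈ -731.21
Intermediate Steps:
y = 180 (y = 3*60 = 180)
u(G, m) = -103
s = 173182/24395 (s = 7 + (-18/(-133) + (18/(-57) + 121/(-17))/205) = 7 + (-18*(-1/133) + (18*(-1/57) + 121*(-1/17))*(1/205)) = 7 + (18/133 + (-6/19 - 121/17)*(1/205)) = 7 + (18/133 - 2401/323*1/205) = 7 + (18/133 - 2401/66215) = 7 + 2417/24395 = 173182/24395 ≈ 7.0991)
s*u(y, -88) = (173182/24395)*(-103) = -17837746/24395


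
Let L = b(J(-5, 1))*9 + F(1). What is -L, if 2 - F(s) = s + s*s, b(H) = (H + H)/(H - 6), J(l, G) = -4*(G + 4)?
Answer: -180/13 ≈ -13.846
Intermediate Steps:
J(l, G) = -16 - 4*G (J(l, G) = -4*(4 + G) = -16 - 4*G)
b(H) = 2*H/(-6 + H) (b(H) = (2*H)/(-6 + H) = 2*H/(-6 + H))
F(s) = 2 - s - s² (F(s) = 2 - (s + s*s) = 2 - (s + s²) = 2 + (-s - s²) = 2 - s - s²)
L = 180/13 (L = (2*(-16 - 4*1)/(-6 + (-16 - 4*1)))*9 + (2 - 1*1 - 1*1²) = (2*(-16 - 4)/(-6 + (-16 - 4)))*9 + (2 - 1 - 1*1) = (2*(-20)/(-6 - 20))*9 + (2 - 1 - 1) = (2*(-20)/(-26))*9 + 0 = (2*(-20)*(-1/26))*9 + 0 = (20/13)*9 + 0 = 180/13 + 0 = 180/13 ≈ 13.846)
-L = -1*180/13 = -180/13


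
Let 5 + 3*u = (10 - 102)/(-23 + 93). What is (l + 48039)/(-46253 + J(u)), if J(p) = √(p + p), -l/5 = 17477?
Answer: 191086406490/224630701387 + 39346*I*√46410/224630701387 ≈ 0.85067 + 3.7734e-5*I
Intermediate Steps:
l = -87385 (l = -5*17477 = -87385)
u = -221/105 (u = -5/3 + ((10 - 102)/(-23 + 93))/3 = -5/3 + (-92/70)/3 = -5/3 + (-92*1/70)/3 = -5/3 + (⅓)*(-46/35) = -5/3 - 46/105 = -221/105 ≈ -2.1048)
J(p) = √2*√p (J(p) = √(2*p) = √2*√p)
(l + 48039)/(-46253 + J(u)) = (-87385 + 48039)/(-46253 + √2*√(-221/105)) = -39346/(-46253 + √2*(I*√23205/105)) = -39346/(-46253 + I*√46410/105)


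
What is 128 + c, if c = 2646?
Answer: 2774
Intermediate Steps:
128 + c = 128 + 2646 = 2774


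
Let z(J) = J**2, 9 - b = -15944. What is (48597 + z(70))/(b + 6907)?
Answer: 53497/22860 ≈ 2.3402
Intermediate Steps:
b = 15953 (b = 9 - 1*(-15944) = 9 + 15944 = 15953)
(48597 + z(70))/(b + 6907) = (48597 + 70**2)/(15953 + 6907) = (48597 + 4900)/22860 = 53497*(1/22860) = 53497/22860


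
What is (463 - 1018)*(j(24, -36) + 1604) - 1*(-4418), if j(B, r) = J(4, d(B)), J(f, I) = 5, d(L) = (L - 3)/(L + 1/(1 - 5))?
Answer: -888577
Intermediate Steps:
d(L) = (-3 + L)/(-1/4 + L) (d(L) = (-3 + L)/(L + 1/(-4)) = (-3 + L)/(L - 1/4) = (-3 + L)/(-1/4 + L))
j(B, r) = 5
(463 - 1018)*(j(24, -36) + 1604) - 1*(-4418) = (463 - 1018)*(5 + 1604) - 1*(-4418) = -555*1609 + 4418 = -892995 + 4418 = -888577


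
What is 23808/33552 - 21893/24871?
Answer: -2967191/17384829 ≈ -0.17068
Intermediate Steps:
23808/33552 - 21893/24871 = 23808*(1/33552) - 21893*1/24871 = 496/699 - 21893/24871 = -2967191/17384829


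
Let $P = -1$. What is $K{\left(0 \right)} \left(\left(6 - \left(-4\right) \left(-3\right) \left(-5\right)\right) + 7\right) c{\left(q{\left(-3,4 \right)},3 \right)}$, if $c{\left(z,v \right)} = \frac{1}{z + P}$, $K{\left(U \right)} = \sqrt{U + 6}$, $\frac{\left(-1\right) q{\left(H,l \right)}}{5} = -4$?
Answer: $\frac{73 \sqrt{6}}{19} \approx 9.4112$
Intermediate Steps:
$q{\left(H,l \right)} = 20$ ($q{\left(H,l \right)} = \left(-5\right) \left(-4\right) = 20$)
$K{\left(U \right)} = \sqrt{6 + U}$
$c{\left(z,v \right)} = \frac{1}{-1 + z}$ ($c{\left(z,v \right)} = \frac{1}{z - 1} = \frac{1}{-1 + z}$)
$K{\left(0 \right)} \left(\left(6 - \left(-4\right) \left(-3\right) \left(-5\right)\right) + 7\right) c{\left(q{\left(-3,4 \right)},3 \right)} = \frac{\sqrt{6 + 0} \left(\left(6 - \left(-4\right) \left(-3\right) \left(-5\right)\right) + 7\right)}{-1 + 20} = \frac{\sqrt{6} \left(\left(6 - 12 \left(-5\right)\right) + 7\right)}{19} = \sqrt{6} \left(\left(6 - -60\right) + 7\right) \frac{1}{19} = \sqrt{6} \left(\left(6 + 60\right) + 7\right) \frac{1}{19} = \sqrt{6} \left(66 + 7\right) \frac{1}{19} = \sqrt{6} \cdot 73 \cdot \frac{1}{19} = 73 \sqrt{6} \cdot \frac{1}{19} = \frac{73 \sqrt{6}}{19}$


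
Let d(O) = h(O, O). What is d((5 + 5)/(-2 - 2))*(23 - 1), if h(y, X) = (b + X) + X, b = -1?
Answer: -132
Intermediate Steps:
h(y, X) = -1 + 2*X (h(y, X) = (-1 + X) + X = -1 + 2*X)
d(O) = -1 + 2*O
d((5 + 5)/(-2 - 2))*(23 - 1) = (-1 + 2*((5 + 5)/(-2 - 2)))*(23 - 1) = (-1 + 2*(10/(-4)))*22 = (-1 + 2*(10*(-¼)))*22 = (-1 + 2*(-5/2))*22 = (-1 - 5)*22 = -6*22 = -132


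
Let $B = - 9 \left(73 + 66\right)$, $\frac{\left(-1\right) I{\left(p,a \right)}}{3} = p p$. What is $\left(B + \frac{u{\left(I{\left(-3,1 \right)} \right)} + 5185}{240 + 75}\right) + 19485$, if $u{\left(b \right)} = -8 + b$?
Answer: $\frac{1149772}{63} \approx 18250.0$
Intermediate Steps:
$I{\left(p,a \right)} = - 3 p^{2}$ ($I{\left(p,a \right)} = - 3 p p = - 3 p^{2}$)
$B = -1251$ ($B = \left(-9\right) 139 = -1251$)
$\left(B + \frac{u{\left(I{\left(-3,1 \right)} \right)} + 5185}{240 + 75}\right) + 19485 = \left(-1251 + \frac{\left(-8 - 3 \left(-3\right)^{2}\right) + 5185}{240 + 75}\right) + 19485 = \left(-1251 + \frac{\left(-8 - 27\right) + 5185}{315}\right) + 19485 = \left(-1251 + \left(\left(-8 - 27\right) + 5185\right) \frac{1}{315}\right) + 19485 = \left(-1251 + \left(-35 + 5185\right) \frac{1}{315}\right) + 19485 = \left(-1251 + 5150 \cdot \frac{1}{315}\right) + 19485 = \left(-1251 + \frac{1030}{63}\right) + 19485 = - \frac{77783}{63} + 19485 = \frac{1149772}{63}$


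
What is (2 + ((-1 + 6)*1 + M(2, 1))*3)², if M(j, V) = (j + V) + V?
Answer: 841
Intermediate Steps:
M(j, V) = j + 2*V (M(j, V) = (V + j) + V = j + 2*V)
(2 + ((-1 + 6)*1 + M(2, 1))*3)² = (2 + ((-1 + 6)*1 + (2 + 2*1))*3)² = (2 + (5*1 + (2 + 2))*3)² = (2 + (5 + 4)*3)² = (2 + 9*3)² = (2 + 27)² = 29² = 841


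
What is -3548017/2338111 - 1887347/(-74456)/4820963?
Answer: -181936420725560237/119894865372172744 ≈ -1.5175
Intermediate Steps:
-3548017/2338111 - 1887347/(-74456)/4820963 = -3548017*1/2338111 - 1887347*(-1/74456)*(1/4820963) = -3548017/2338111 + (1887347/74456)*(1/4820963) = -3548017/2338111 + 269621/51278517304 = -181936420725560237/119894865372172744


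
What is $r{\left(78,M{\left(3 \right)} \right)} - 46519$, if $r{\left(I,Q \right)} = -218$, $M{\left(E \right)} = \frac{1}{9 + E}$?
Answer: $-46737$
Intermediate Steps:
$r{\left(78,M{\left(3 \right)} \right)} - 46519 = -218 - 46519 = -46737$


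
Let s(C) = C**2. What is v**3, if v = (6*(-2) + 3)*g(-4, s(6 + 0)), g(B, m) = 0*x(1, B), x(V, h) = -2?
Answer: 0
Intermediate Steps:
g(B, m) = 0 (g(B, m) = 0*(-2) = 0)
v = 0 (v = (6*(-2) + 3)*0 = (-12 + 3)*0 = -9*0 = 0)
v**3 = 0**3 = 0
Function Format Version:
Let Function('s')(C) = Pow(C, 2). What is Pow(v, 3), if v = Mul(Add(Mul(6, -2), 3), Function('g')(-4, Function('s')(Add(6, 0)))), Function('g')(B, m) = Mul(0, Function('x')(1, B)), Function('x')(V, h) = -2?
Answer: 0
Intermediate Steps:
Function('g')(B, m) = 0 (Function('g')(B, m) = Mul(0, -2) = 0)
v = 0 (v = Mul(Add(Mul(6, -2), 3), 0) = Mul(Add(-12, 3), 0) = Mul(-9, 0) = 0)
Pow(v, 3) = Pow(0, 3) = 0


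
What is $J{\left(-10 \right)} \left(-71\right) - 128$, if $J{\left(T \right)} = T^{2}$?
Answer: $-7228$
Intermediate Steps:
$J{\left(-10 \right)} \left(-71\right) - 128 = \left(-10\right)^{2} \left(-71\right) - 128 = 100 \left(-71\right) - 128 = -7100 - 128 = -7228$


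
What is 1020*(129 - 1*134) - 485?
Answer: -5585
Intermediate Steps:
1020*(129 - 1*134) - 485 = 1020*(129 - 134) - 485 = 1020*(-5) - 485 = -5100 - 485 = -5585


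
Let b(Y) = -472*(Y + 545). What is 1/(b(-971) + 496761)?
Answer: 1/697833 ≈ 1.4330e-6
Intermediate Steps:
b(Y) = -257240 - 472*Y (b(Y) = -472*(545 + Y) = -257240 - 472*Y)
1/(b(-971) + 496761) = 1/((-257240 - 472*(-971)) + 496761) = 1/((-257240 + 458312) + 496761) = 1/(201072 + 496761) = 1/697833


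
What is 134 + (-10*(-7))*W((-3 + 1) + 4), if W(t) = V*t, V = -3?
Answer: -286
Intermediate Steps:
W(t) = -3*t
134 + (-10*(-7))*W((-3 + 1) + 4) = 134 + (-10*(-7))*(-3*((-3 + 1) + 4)) = 134 + 70*(-3*(-2 + 4)) = 134 + 70*(-3*2) = 134 + 70*(-6) = 134 - 420 = -286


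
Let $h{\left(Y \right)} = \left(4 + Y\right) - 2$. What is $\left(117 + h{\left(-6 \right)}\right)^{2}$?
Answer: $12769$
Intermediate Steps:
$h{\left(Y \right)} = 2 + Y$
$\left(117 + h{\left(-6 \right)}\right)^{2} = \left(117 + \left(2 - 6\right)\right)^{2} = \left(117 - 4\right)^{2} = 113^{2} = 12769$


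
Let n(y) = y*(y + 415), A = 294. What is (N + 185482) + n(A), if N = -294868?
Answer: 99060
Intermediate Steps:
n(y) = y*(415 + y)
(N + 185482) + n(A) = (-294868 + 185482) + 294*(415 + 294) = -109386 + 294*709 = -109386 + 208446 = 99060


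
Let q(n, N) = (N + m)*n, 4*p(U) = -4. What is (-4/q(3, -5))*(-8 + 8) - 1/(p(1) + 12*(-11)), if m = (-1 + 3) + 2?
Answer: 1/133 ≈ 0.0075188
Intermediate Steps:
m = 4 (m = 2 + 2 = 4)
p(U) = -1 (p(U) = (¼)*(-4) = -1)
q(n, N) = n*(4 + N) (q(n, N) = (N + 4)*n = (4 + N)*n = n*(4 + N))
(-4/q(3, -5))*(-8 + 8) - 1/(p(1) + 12*(-11)) = (-4*1/(3*(4 - 5)))*(-8 + 8) - 1/(-1 + 12*(-11)) = -4/(3*(-1))*0 - 1/(-1 - 132) = -4/(-3)*0 - 1/(-133) = -4*(-⅓)*0 - 1*(-1/133) = (4/3)*0 + 1/133 = 0 + 1/133 = 1/133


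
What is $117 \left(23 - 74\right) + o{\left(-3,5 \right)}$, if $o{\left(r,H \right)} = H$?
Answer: $-5962$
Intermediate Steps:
$117 \left(23 - 74\right) + o{\left(-3,5 \right)} = 117 \left(23 - 74\right) + 5 = 117 \left(-51\right) + 5 = -5967 + 5 = -5962$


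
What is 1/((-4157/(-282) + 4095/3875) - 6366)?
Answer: -218550/1387836667 ≈ -0.00015748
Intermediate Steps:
1/((-4157/(-282) + 4095/3875) - 6366) = 1/((-4157*(-1/282) + 4095*(1/3875)) - 6366) = 1/((4157/282 + 819/775) - 6366) = 1/(3452633/218550 - 6366) = 1/(-1387836667/218550) = -218550/1387836667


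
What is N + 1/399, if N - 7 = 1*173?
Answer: 71821/399 ≈ 180.00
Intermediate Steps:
N = 180 (N = 7 + 1*173 = 7 + 173 = 180)
N + 1/399 = 180 + 1/399 = 71821/399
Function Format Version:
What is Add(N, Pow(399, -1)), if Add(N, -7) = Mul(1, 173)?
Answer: Rational(71821, 399) ≈ 180.00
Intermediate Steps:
N = 180 (N = Add(7, Mul(1, 173)) = Add(7, 173) = 180)
Add(N, Pow(399, -1)) = Add(180, Pow(399, -1)) = Add(180, Rational(1, 399)) = Rational(71821, 399)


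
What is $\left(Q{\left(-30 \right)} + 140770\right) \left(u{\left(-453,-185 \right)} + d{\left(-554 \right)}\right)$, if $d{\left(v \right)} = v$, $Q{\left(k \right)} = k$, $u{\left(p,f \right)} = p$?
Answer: $-141725180$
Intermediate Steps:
$\left(Q{\left(-30 \right)} + 140770\right) \left(u{\left(-453,-185 \right)} + d{\left(-554 \right)}\right) = \left(-30 + 140770\right) \left(-453 - 554\right) = 140740 \left(-1007\right) = -141725180$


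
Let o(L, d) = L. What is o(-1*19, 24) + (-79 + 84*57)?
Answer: 4690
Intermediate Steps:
o(-1*19, 24) + (-79 + 84*57) = -1*19 + (-79 + 84*57) = -19 + (-79 + 4788) = -19 + 4709 = 4690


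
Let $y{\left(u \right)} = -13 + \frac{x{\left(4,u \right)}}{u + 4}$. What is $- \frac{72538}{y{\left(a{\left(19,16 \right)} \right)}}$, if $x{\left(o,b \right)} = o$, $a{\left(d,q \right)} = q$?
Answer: $\frac{181345}{32} \approx 5667.0$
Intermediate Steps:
$y{\left(u \right)} = -13 + \frac{4}{4 + u}$ ($y{\left(u \right)} = -13 + \frac{1}{u + 4} \cdot 4 = -13 + \frac{1}{4 + u} 4 = -13 + \frac{4}{4 + u}$)
$- \frac{72538}{y{\left(a{\left(19,16 \right)} \right)}} = - \frac{72538}{\frac{1}{4 + 16} \left(-48 - 208\right)} = - \frac{72538}{\frac{1}{20} \left(-48 - 208\right)} = - \frac{72538}{\frac{1}{20} \left(-256\right)} = - \frac{72538}{- \frac{64}{5}} = \left(-72538\right) \left(- \frac{5}{64}\right) = \frac{181345}{32}$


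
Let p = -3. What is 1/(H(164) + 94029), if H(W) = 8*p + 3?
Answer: 1/94008 ≈ 1.0637e-5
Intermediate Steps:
H(W) = -21 (H(W) = 8*(-3) + 3 = -24 + 3 = -21)
1/(H(164) + 94029) = 1/(-21 + 94029) = 1/94008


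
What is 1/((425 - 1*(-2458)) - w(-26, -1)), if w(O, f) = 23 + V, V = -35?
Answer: 1/2895 ≈ 0.00034542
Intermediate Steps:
w(O, f) = -12 (w(O, f) = 23 - 35 = -12)
1/((425 - 1*(-2458)) - w(-26, -1)) = 1/((425 - 1*(-2458)) - 1*(-12)) = 1/((425 + 2458) + 12) = 1/(2883 + 12) = 1/2895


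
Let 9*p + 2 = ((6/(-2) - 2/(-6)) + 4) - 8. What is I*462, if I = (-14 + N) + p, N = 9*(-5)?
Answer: -249326/9 ≈ -27703.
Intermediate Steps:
N = -45
p = -26/27 (p = -2/9 + (((6/(-2) - 2/(-6)) + 4) - 8)/9 = -2/9 + (((6*(-½) - 2*(-⅙)) + 4) - 8)/9 = -2/9 + (((-3 + ⅓) + 4) - 8)/9 = -2/9 + ((-8/3 + 4) - 8)/9 = -2/9 + (4/3 - 8)/9 = -2/9 + (⅑)*(-20/3) = -2/9 - 20/27 = -26/27 ≈ -0.96296)
I = -1619/27 (I = (-14 - 45) - 26/27 = -59 - 26/27 = -1619/27 ≈ -59.963)
I*462 = -1619/27*462 = -249326/9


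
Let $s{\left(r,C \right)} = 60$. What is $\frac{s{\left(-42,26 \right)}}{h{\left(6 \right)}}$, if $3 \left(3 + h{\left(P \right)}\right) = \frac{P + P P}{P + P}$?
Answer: $- \frac{360}{11} \approx -32.727$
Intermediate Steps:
$h{\left(P \right)} = -3 + \frac{P + P^{2}}{6 P}$ ($h{\left(P \right)} = -3 + \frac{\left(P + P P\right) \frac{1}{P + P}}{3} = -3 + \frac{\left(P + P^{2}\right) \frac{1}{2 P}}{3} = -3 + \frac{\frac{1}{2} \frac{1}{P} \left(P + P^{2}\right)}{3} = -3 + \frac{P + P^{2}}{6 P}$)
$\frac{s{\left(-42,26 \right)}}{h{\left(6 \right)}} = \frac{60}{- \frac{17}{6} + \frac{1}{6} \cdot 6} = \frac{60}{- \frac{17}{6} + 1} = \frac{60}{- \frac{11}{6}} = 60 \left(- \frac{6}{11}\right) = - \frac{360}{11}$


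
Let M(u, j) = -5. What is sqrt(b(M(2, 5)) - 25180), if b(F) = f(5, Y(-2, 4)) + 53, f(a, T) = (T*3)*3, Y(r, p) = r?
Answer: I*sqrt(25145) ≈ 158.57*I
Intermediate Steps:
f(a, T) = 9*T (f(a, T) = (3*T)*3 = 9*T)
b(F) = 35 (b(F) = 9*(-2) + 53 = -18 + 53 = 35)
sqrt(b(M(2, 5)) - 25180) = sqrt(35 - 25180) = sqrt(-25145) = I*sqrt(25145)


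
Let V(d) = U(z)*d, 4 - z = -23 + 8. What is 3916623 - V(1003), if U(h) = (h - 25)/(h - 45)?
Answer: 50913090/13 ≈ 3.9164e+6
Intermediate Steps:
z = 19 (z = 4 - (-23 + 8) = 4 - 1*(-15) = 4 + 15 = 19)
U(h) = (-25 + h)/(-45 + h)
V(d) = 3*d/13 (V(d) = ((-25 + 19)/(-45 + 19))*d = (-6/(-26))*d = (-1/26*(-6))*d = 3*d/13)
3916623 - V(1003) = 3916623 - 3*1003/13 = 3916623 - 1*3009/13 = 3916623 - 3009/13 = 50913090/13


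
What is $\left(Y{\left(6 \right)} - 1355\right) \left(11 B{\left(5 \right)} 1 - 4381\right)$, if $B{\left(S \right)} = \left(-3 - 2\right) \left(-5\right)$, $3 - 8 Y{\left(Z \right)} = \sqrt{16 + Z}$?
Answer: $\frac{22248361}{4} + \frac{2053 \sqrt{22}}{4} \approx 5.5645 \cdot 10^{6}$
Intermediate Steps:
$Y{\left(Z \right)} = \frac{3}{8} - \frac{\sqrt{16 + Z}}{8}$
$B{\left(S \right)} = 25$ ($B{\left(S \right)} = \left(-5\right) \left(-5\right) = 25$)
$\left(Y{\left(6 \right)} - 1355\right) \left(11 B{\left(5 \right)} 1 - 4381\right) = \left(\left(\frac{3}{8} - \frac{\sqrt{16 + 6}}{8}\right) - 1355\right) \left(11 \cdot 25 \cdot 1 - 4381\right) = \left(\left(\frac{3}{8} - \frac{\sqrt{22}}{8}\right) - 1355\right) \left(275 \cdot 1 - 4381\right) = \left(- \frac{10837}{8} - \frac{\sqrt{22}}{8}\right) \left(275 - 4381\right) = \left(- \frac{10837}{8} - \frac{\sqrt{22}}{8}\right) \left(-4106\right) = \frac{22248361}{4} + \frac{2053 \sqrt{22}}{4}$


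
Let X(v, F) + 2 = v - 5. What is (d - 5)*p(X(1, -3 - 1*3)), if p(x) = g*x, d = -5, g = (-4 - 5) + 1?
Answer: -480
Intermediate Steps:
X(v, F) = -7 + v (X(v, F) = -2 + (v - 5) = -2 + (-5 + v) = -7 + v)
g = -8 (g = -9 + 1 = -8)
p(x) = -8*x
(d - 5)*p(X(1, -3 - 1*3)) = (-5 - 5)*(-8*(-7 + 1)) = -(-80)*(-6) = -10*48 = -480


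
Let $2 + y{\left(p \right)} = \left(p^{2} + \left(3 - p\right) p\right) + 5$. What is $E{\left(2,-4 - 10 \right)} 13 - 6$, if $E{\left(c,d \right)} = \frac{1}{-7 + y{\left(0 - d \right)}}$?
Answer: $- \frac{215}{38} \approx -5.6579$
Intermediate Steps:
$y{\left(p \right)} = 3 + p^{2} + p \left(3 - p\right)$ ($y{\left(p \right)} = -2 + \left(\left(p^{2} + \left(3 - p\right) p\right) + 5\right) = -2 + \left(\left(p^{2} + p \left(3 - p\right)\right) + 5\right) = -2 + \left(5 + p^{2} + p \left(3 - p\right)\right) = 3 + p^{2} + p \left(3 - p\right)$)
$E{\left(c,d \right)} = \frac{1}{-4 - 3 d}$ ($E{\left(c,d \right)} = \frac{1}{-7 + \left(3 + 3 \left(0 - d\right)\right)} = \frac{1}{-7 + \left(3 + 3 \left(- d\right)\right)} = \frac{1}{-7 - \left(-3 + 3 d\right)} = \frac{1}{-4 - 3 d}$)
$E{\left(2,-4 - 10 \right)} 13 - 6 = \frac{1}{-4 - 3 \left(-4 - 10\right)} 13 - 6 = \frac{1}{-4 - -42} \cdot 13 - 6 = \frac{1}{-4 + 42} \cdot 13 - 6 = \frac{1}{38} \cdot 13 - 6 = \frac{13}{38} - 6 = - \frac{215}{38}$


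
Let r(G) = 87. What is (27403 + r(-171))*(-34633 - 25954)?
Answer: -1665536630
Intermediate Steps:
(27403 + r(-171))*(-34633 - 25954) = (27403 + 87)*(-34633 - 25954) = 27490*(-60587) = -1665536630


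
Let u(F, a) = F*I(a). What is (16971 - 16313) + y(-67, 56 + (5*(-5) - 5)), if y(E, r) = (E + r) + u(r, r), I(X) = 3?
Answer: 695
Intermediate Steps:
u(F, a) = 3*F (u(F, a) = F*3 = 3*F)
y(E, r) = E + 4*r (y(E, r) = (E + r) + 3*r = E + 4*r)
(16971 - 16313) + y(-67, 56 + (5*(-5) - 5)) = (16971 - 16313) + (-67 + 4*(56 + (5*(-5) - 5))) = 658 + (-67 + 4*(56 + (-25 - 5))) = 658 + (-67 + 4*(56 - 30)) = 658 + (-67 + 4*26) = 658 + (-67 + 104) = 658 + 37 = 695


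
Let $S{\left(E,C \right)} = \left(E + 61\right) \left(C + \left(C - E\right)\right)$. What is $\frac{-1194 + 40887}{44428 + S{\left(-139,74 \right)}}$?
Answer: $\frac{39693}{22042} \approx 1.8008$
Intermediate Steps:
$S{\left(E,C \right)} = \left(61 + E\right) \left(- E + 2 C\right)$
$\frac{-1194 + 40887}{44428 + S{\left(-139,74 \right)}} = \frac{-1194 + 40887}{44428 + \left(- \left(-139\right)^{2} - -8479 + 122 \cdot 74 + 2 \cdot 74 \left(-139\right)\right)} = \frac{39693}{44428 + \left(\left(-1\right) 19321 + 8479 + 9028 - 20572\right)} = \frac{39693}{44428 + \left(-19321 + 8479 + 9028 - 20572\right)} = \frac{39693}{44428 - 22386} = \frac{39693}{22042}$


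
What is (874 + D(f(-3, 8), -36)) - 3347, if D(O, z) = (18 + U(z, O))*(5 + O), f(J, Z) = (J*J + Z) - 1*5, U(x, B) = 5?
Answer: -2082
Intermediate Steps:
f(J, Z) = -5 + Z + J**2 (f(J, Z) = (J**2 + Z) - 5 = (Z + J**2) - 5 = -5 + Z + J**2)
D(O, z) = 115 + 23*O (D(O, z) = (18 + 5)*(5 + O) = 23*(5 + O) = 115 + 23*O)
(874 + D(f(-3, 8), -36)) - 3347 = (874 + (115 + 23*(-5 + 8 + (-3)**2))) - 3347 = (874 + (115 + 23*(-5 + 8 + 9))) - 3347 = (874 + (115 + 23*12)) - 3347 = (874 + (115 + 276)) - 3347 = (874 + 391) - 3347 = 1265 - 3347 = -2082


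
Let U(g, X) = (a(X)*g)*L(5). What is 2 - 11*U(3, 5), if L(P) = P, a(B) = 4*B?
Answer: -3298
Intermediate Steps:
U(g, X) = 20*X*g (U(g, X) = ((4*X)*g)*5 = (4*X*g)*5 = 20*X*g)
2 - 11*U(3, 5) = 2 - 220*5*3 = 2 - 11*300 = 2 - 3300 = -3298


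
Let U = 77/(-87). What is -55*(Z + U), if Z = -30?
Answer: 147785/87 ≈ 1698.7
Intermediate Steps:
U = -77/87 (U = 77*(-1/87) = -77/87 ≈ -0.88506)
-55*(Z + U) = -55*(-30 - 77/87) = -55*(-2687/87) = 147785/87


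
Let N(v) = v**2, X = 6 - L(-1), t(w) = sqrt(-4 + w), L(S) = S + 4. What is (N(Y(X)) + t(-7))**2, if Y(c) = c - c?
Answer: -11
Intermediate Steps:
L(S) = 4 + S
X = 3 (X = 6 - (4 - 1) = 6 - 1*3 = 6 - 3 = 3)
Y(c) = 0
(N(Y(X)) + t(-7))**2 = (0**2 + sqrt(-4 - 7))**2 = (0 + sqrt(-11))**2 = (0 + I*sqrt(11))**2 = (I*sqrt(11))**2 = -11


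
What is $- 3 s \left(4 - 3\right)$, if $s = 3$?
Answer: $-9$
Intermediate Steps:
$- 3 s \left(4 - 3\right) = \left(-3\right) 3 \left(4 - 3\right) = \left(-9\right) 1 = -9$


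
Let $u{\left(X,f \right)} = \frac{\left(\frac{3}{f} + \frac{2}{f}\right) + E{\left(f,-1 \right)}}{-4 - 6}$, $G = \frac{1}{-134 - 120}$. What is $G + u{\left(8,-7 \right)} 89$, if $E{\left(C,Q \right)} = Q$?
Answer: $\frac{135601}{8890} \approx 15.253$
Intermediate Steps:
$G = - \frac{1}{254}$ ($G = \frac{1}{-254} = - \frac{1}{254} \approx -0.003937$)
$u{\left(X,f \right)} = \frac{1}{10} - \frac{1}{2 f}$ ($u{\left(X,f \right)} = \frac{\left(\frac{3}{f} + \frac{2}{f}\right) - 1}{-4 - 6} = \frac{\frac{5}{f} - 1}{-10} = \left(-1 + \frac{5}{f}\right) \left(- \frac{1}{10}\right) = \frac{1}{10} - \frac{1}{2 f}$)
$G + u{\left(8,-7 \right)} 89 = - \frac{1}{254} + \frac{-5 - 7}{10 \left(-7\right)} 89 = - \frac{1}{254} + \frac{1}{10} \left(- \frac{1}{7}\right) \left(-12\right) 89 = - \frac{1}{254} + \frac{6}{35} \cdot 89 = - \frac{1}{254} + \frac{534}{35} = \frac{135601}{8890}$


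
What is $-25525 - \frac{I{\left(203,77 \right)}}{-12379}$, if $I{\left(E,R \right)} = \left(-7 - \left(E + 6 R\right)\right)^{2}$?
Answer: $- \frac{315522391}{12379} \approx -25489.0$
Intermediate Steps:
$I{\left(E,R \right)} = \left(-7 - E - 6 R\right)^{2}$
$-25525 - \frac{I{\left(203,77 \right)}}{-12379} = -25525 - \frac{\left(7 + 203 + 6 \cdot 77\right)^{2}}{-12379} = -25525 - \left(7 + 203 + 462\right)^{2} \left(- \frac{1}{12379}\right) = -25525 - 672^{2} \left(- \frac{1}{12379}\right) = -25525 - 451584 \left(- \frac{1}{12379}\right) = -25525 - - \frac{451584}{12379} = -25525 + \frac{451584}{12379} = - \frac{315522391}{12379}$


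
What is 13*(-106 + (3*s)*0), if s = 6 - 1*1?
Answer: -1378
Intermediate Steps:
s = 5 (s = 6 - 1 = 5)
13*(-106 + (3*s)*0) = 13*(-106 + (3*5)*0) = 13*(-106 + 15*0) = 13*(-106 + 0) = 13*(-106) = -1378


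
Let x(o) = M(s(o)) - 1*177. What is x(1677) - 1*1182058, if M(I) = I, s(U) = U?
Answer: -1180558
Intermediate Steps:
x(o) = -177 + o (x(o) = o - 1*177 = o - 177 = -177 + o)
x(1677) - 1*1182058 = (-177 + 1677) - 1*1182058 = 1500 - 1182058 = -1180558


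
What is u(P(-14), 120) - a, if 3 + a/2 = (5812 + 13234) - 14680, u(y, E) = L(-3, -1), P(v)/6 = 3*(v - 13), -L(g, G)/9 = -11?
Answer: -8627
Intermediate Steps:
L(g, G) = 99 (L(g, G) = -9*(-11) = 99)
P(v) = -234 + 18*v (P(v) = 6*(3*(v - 13)) = 6*(3*(-13 + v)) = 6*(-39 + 3*v) = -234 + 18*v)
u(y, E) = 99
a = 8726 (a = -6 + 2*((5812 + 13234) - 14680) = -6 + 2*(19046 - 14680) = -6 + 2*4366 = -6 + 8732 = 8726)
u(P(-14), 120) - a = 99 - 1*8726 = 99 - 8726 = -8627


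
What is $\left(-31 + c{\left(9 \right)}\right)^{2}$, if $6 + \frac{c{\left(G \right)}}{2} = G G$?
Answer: $14161$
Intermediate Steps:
$c{\left(G \right)} = -12 + 2 G^{2}$ ($c{\left(G \right)} = -12 + 2 G G = -12 + 2 G^{2}$)
$\left(-31 + c{\left(9 \right)}\right)^{2} = \left(-31 - \left(12 - 2 \cdot 9^{2}\right)\right)^{2} = \left(-31 + \left(-12 + 2 \cdot 81\right)\right)^{2} = \left(-31 + \left(-12 + 162\right)\right)^{2} = \left(-31 + 150\right)^{2} = 119^{2} = 14161$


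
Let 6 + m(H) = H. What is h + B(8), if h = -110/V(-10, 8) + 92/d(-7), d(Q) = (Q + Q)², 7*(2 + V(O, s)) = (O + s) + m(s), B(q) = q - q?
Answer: 2718/49 ≈ 55.469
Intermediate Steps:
m(H) = -6 + H
B(q) = 0
V(O, s) = -20/7 + O/7 + 2*s/7 (V(O, s) = -2 + ((O + s) + (-6 + s))/7 = -2 + (-6 + O + 2*s)/7 = -2 + (-6/7 + O/7 + 2*s/7) = -20/7 + O/7 + 2*s/7)
d(Q) = 4*Q² (d(Q) = (2*Q)² = 4*Q²)
h = 2718/49 (h = -110/(-20/7 + (⅐)*(-10) + (2/7)*8) + 92/((4*(-7)²)) = -110/(-20/7 - 10/7 + 16/7) + 92/((4*49)) = -110/(-2) + 92/196 = -110*(-½) + 92*(1/196) = 55 + 23/49 = 2718/49 ≈ 55.469)
h + B(8) = 2718/49 + 0 = 2718/49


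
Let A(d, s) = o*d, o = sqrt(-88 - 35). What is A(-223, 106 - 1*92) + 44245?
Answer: 44245 - 223*I*sqrt(123) ≈ 44245.0 - 2473.2*I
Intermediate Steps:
o = I*sqrt(123) (o = sqrt(-123) = I*sqrt(123) ≈ 11.091*I)
A(d, s) = I*d*sqrt(123) (A(d, s) = (I*sqrt(123))*d = I*d*sqrt(123))
A(-223, 106 - 1*92) + 44245 = I*(-223)*sqrt(123) + 44245 = -223*I*sqrt(123) + 44245 = 44245 - 223*I*sqrt(123)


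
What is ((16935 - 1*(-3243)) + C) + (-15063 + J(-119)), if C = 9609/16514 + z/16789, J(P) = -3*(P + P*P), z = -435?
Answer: -10261276849095/277253546 ≈ -37010.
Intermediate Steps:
J(P) = -3*P - 3*P² (J(P) = -3*(P + P²) = -3*P - 3*P²)
C = 154141911/277253546 (C = 9609/16514 - 435/16789 = 154141911/277253546 ≈ 0.55596)
((16935 - 1*(-3243)) + C) + (-15063 + J(-119)) = ((16935 - 1*(-3243)) + 154141911/277253546) + (-15063 - 3*(-119)*(1 - 119)) = ((16935 + 3243) + 154141911/277253546) + (-15063 - 3*(-119)*(-118)) = (20178 + 154141911/277253546) + (-15063 - 42126) = 5594576193099/277253546 - 57189 = -10261276849095/277253546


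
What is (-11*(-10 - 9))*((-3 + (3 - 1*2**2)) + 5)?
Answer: 209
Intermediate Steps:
(-11*(-10 - 9))*((-3 + (3 - 1*2**2)) + 5) = (-11*(-19))*((-3 + (3 - 1*4)) + 5) = 209*((-3 + (3 - 4)) + 5) = 209*((-3 - 1) + 5) = 209*(-4 + 5) = 209*1 = 209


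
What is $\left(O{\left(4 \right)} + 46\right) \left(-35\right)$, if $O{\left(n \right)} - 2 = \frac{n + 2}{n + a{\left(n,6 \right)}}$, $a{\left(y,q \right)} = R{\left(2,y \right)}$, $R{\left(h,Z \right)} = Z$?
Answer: $- \frac{6825}{4} \approx -1706.3$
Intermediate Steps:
$a{\left(y,q \right)} = y$
$O{\left(n \right)} = 2 + \frac{2 + n}{2 n}$ ($O{\left(n \right)} = 2 + \frac{n + 2}{n + n} = 2 + \frac{2 + n}{2 n}$)
$\left(O{\left(4 \right)} + 46\right) \left(-35\right) = \left(\left(\frac{5}{2} + \frac{1}{4}\right) + 46\right) \left(-35\right) = \left(\frac{11}{4} + 46\right) \left(-35\right) = \frac{195}{4} \left(-35\right) = - \frac{6825}{4}$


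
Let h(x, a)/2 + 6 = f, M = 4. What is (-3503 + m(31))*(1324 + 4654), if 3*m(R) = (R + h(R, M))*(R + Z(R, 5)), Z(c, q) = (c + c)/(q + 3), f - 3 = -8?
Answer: -40491983/2 ≈ -2.0246e+7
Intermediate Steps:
f = -5 (f = 3 - 8 = -5)
Z(c, q) = 2*c/(3 + q) (Z(c, q) = (2*c)/(3 + q) = 2*c/(3 + q))
h(x, a) = -22 (h(x, a) = -12 + 2*(-5) = -12 - 10 = -22)
m(R) = 5*R*(-22 + R)/12 (m(R) = ((R - 22)*(R + 2*R/(3 + 5)))/3 = ((-22 + R)*(R + 2*R/8))/3 = ((-22 + R)*(R + 2*R*(1/8)))/3 = ((-22 + R)*(R + R/4))/3 = ((-22 + R)*(5*R/4))/3 = (5*R*(-22 + R)/4)/3 = 5*R*(-22 + R)/12)
(-3503 + m(31))*(1324 + 4654) = (-3503 + (5/12)*31*(-22 + 31))*(1324 + 4654) = (-3503 + (5/12)*31*9)*5978 = (-3503 + 465/4)*5978 = -13547/4*5978 = -40491983/2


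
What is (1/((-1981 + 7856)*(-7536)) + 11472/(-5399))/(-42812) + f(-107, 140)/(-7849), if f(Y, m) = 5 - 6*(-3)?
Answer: -4923101119330367/1709007922910904000 ≈ -0.0028807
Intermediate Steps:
f(Y, m) = 23 (f(Y, m) = 5 + 18 = 23)
(1/((-1981 + 7856)*(-7536)) + 11472/(-5399))/(-42812) + f(-107, 140)/(-7849) = (1/((-1981 + 7856)*(-7536)) + 11472/(-5399))/(-42812) + 23/(-7849) = (-1/7536/5875 + 11472*(-1/5399))*(-1/42812) + 23*(-1/7849) = ((1/5875)*(-1/7536) - 11472/5399)*(-1/42812) - 23/7849 = (-1/44274000 - 11472/5399)*(-1/42812) - 23/7849 = -507911333399/239035326000*(-1/42812) - 23/7849 = 507911333399/10233580376712000 - 23/7849 = -4923101119330367/1709007922910904000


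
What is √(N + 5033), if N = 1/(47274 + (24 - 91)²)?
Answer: 6*√374596149065/51763 ≈ 70.944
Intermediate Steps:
N = 1/51763 (N = 1/(47274 + (-67)²) = 1/(47274 + 4489) = 1/51763 ≈ 1.9319e-5)
√(N + 5033) = √(1/51763 + 5033) = √(260523180/51763) = 6*√374596149065/51763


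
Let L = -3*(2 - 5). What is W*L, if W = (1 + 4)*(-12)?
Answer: -540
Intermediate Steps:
W = -60 (W = 5*(-12) = -60)
L = 9 (L = -3*(-3) = 9)
W*L = -60*9 = -540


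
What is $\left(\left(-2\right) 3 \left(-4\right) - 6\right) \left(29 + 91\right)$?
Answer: $2160$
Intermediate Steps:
$\left(\left(-2\right) 3 \left(-4\right) - 6\right) \left(29 + 91\right) = \left(\left(-6\right) \left(-4\right) - 6\right) 120 = \left(24 - 6\right) 120 = 18 \cdot 120 = 2160$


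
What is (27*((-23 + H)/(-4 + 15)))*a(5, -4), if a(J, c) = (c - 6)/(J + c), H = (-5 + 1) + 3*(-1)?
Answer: 8100/11 ≈ 736.36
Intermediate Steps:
H = -7 (H = -4 - 3 = -7)
a(J, c) = (-6 + c)/(J + c)
(27*((-23 + H)/(-4 + 15)))*a(5, -4) = (27*((-23 - 7)/(-4 + 15)))*((-6 - 4)/(5 - 4)) = (27*(-30/11))*(-10/1) = (27*(-30*1/11))*(1*(-10)) = (27*(-30/11))*(-10) = -810/11*(-10) = 8100/11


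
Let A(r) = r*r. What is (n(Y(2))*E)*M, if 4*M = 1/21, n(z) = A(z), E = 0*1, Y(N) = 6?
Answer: 0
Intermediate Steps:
E = 0
A(r) = r²
n(z) = z²
M = 1/84 (M = (¼)/21 = (¼)*(1/21) = 1/84 ≈ 0.011905)
(n(Y(2))*E)*M = (6²*0)*(1/84) = (36*0)*(1/84) = 0*(1/84) = 0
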